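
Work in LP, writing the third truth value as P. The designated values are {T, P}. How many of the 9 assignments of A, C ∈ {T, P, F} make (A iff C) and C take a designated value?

Of the 9 assignments, 5 give a value in {T, P}.

5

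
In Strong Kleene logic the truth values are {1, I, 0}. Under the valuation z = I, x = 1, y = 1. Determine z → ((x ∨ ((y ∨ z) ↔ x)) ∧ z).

I

y ∨ z = 1 ∨ I = 1
(y ∨ z) ↔ x = 1 ↔ 1 = 1
x ∨ ((y ∨ z) ↔ x) = 1 ∨ 1 = 1
(x ∨ ((y ∨ z) ↔ x)) ∧ z = 1 ∧ I = I
z → ((x ∨ ((y ∨ z) ↔ x)) ∧ z) = I → I = I  [¬I ∨ I]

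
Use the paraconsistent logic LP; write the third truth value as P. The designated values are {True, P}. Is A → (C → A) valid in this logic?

Yes

Every assignment of A, C over {True, P, False} gives a value in {True, P}.
In particular, with A=P, C=P: A → (C → A) = P.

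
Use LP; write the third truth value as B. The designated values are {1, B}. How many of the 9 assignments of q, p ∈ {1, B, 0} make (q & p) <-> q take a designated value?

Of the 9 assignments, 8 give a value in {1, B}.

8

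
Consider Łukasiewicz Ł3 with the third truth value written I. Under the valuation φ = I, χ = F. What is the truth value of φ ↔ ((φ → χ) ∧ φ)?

φ → χ = I → F = I  [min(1, 1−½+0)]
(φ → χ) ∧ φ = I ∧ I = I
φ ↔ ((φ → χ) ∧ φ) = I ↔ I = T

T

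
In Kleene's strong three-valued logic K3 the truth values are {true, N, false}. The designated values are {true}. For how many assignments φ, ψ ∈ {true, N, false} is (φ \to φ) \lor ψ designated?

Of the 9 assignments, 7 give a value in {true}.

7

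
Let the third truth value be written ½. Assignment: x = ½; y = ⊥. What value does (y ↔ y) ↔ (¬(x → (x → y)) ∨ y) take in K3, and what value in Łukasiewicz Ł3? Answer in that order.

½; ⊥

In K3: y ↔ y = ⊥ ↔ ⊥ = ⊤
x → y = ½ → ⊥ = ½
x → (x → y) = ½ → ½ = ½
¬(x → (x → y)) = ¬½ = ½
¬(x → (x → y)) ∨ y = ½ ∨ ⊥ = ½
(y ↔ y) ↔ (¬(x → (x → y)) ∨ y) = ⊤ ↔ ½ = ½
In Łukasiewicz Ł3: y ↔ y = ⊥ ↔ ⊥ = ⊤
x → y = ½ → ⊥ = ½  [min(1, 1−½+0)]
x → (x → y) = ½ → ½ = ⊤
¬(x → (x → y)) = ¬⊤ = ⊥
¬(x → (x → y)) ∨ y = ⊥ ∨ ⊥ = ⊥
(y ↔ y) ↔ (¬(x → (x → y)) ∨ y) = ⊤ ↔ ⊥ = ⊥
They differ because K3 and Łukasiewicz Ł3 treat ½ differently under implication.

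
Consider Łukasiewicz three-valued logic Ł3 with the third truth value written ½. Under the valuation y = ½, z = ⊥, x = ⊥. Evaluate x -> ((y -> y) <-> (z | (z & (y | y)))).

y -> y = ½ -> ½ = ⊤  [min(1, 1−½+½)]
y | y = ½ | ½ = ½
z & (y | y) = ⊥ & ½ = ⊥
z | (z & (y | y)) = ⊥ | ⊥ = ⊥
(y -> y) <-> (z | (z & (y | y))) = ⊤ <-> ⊥ = ⊥
x -> ((y -> y) <-> (z | (z & (y | y)))) = ⊥ -> ⊥ = ⊤

⊤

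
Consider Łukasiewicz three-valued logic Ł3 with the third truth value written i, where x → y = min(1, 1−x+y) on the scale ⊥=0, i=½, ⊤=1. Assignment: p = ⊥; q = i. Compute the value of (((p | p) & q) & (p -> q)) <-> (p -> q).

⊥

p | p = ⊥ | ⊥ = ⊥
(p | p) & q = ⊥ & i = ⊥
p -> q = ⊥ -> i = ⊤  [min(1, 1−0+½)]
((p | p) & q) & (p -> q) = ⊥ & ⊤ = ⊥
p -> q = ⊥ -> i = ⊤
(((p | p) & q) & (p -> q)) <-> (p -> q) = ⊥ <-> ⊤ = ⊥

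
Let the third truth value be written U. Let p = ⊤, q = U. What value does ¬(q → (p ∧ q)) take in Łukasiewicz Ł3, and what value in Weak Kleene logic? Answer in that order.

⊥; U

In Łukasiewicz Ł3: p ∧ q = ⊤ ∧ U = U
q → (p ∧ q) = U → U = ⊤
¬(q → (p ∧ q)) = ¬⊤ = ⊥
In Weak Kleene logic: p ∧ q = ⊤ ∧ U = U
q → (p ∧ q) = U → U = U  [any arg is the third value ⇒ result is the third value]
¬(q → (p ∧ q)) = ¬U = U
They differ because Łukasiewicz Ł3 and Weak Kleene logic treat U differently under the binary connectives.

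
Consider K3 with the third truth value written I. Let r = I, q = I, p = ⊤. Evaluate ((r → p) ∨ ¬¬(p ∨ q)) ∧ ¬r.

r → p = I → ⊤ = ⊤  [¬I ∨ ⊤]
p ∨ q = ⊤ ∨ I = ⊤
¬(p ∨ q) = ¬⊤ = ⊥
¬¬(p ∨ q) = ¬⊥ = ⊤
(r → p) ∨ ¬¬(p ∨ q) = ⊤ ∨ ⊤ = ⊤
¬r = ¬I = I
((r → p) ∨ ¬¬(p ∨ q)) ∧ ¬r = ⊤ ∧ I = I

I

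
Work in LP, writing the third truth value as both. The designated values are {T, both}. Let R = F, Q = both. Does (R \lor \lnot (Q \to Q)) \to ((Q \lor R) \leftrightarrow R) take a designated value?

Q \to Q = both \to both = both  [\lnot both \lor both]
\lnot (Q \to Q) = \lnot both = both
R \lor \lnot (Q \to Q) = F \lor both = both
Q \lor R = both \lor F = both
(Q \lor R) \leftrightarrow R = both \leftrightarrow F = both
(R \lor \lnot (Q \to Q)) \to ((Q \lor R) \leftrightarrow R) = both \to both = both
both ∈ {T, both}.

Yes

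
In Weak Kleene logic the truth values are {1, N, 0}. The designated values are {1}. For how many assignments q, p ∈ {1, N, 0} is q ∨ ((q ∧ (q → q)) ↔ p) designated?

Designated under: (q=1, p=1); (q=1, p=0); (q=0, p=0).

3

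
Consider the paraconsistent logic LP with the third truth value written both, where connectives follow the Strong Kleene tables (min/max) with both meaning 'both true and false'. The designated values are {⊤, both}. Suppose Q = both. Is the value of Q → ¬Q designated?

¬Q = ¬both = both
Q → ¬Q = both → both = both  [¬both ∨ both]
both ∈ {⊤, both}.

Yes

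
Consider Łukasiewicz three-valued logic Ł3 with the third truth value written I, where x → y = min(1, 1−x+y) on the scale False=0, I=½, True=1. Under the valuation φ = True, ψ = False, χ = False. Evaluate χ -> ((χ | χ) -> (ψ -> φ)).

χ | χ = False | False = False
ψ -> φ = False -> True = True
(χ | χ) -> (ψ -> φ) = False -> True = True
χ -> ((χ | χ) -> (ψ -> φ)) = False -> True = True

True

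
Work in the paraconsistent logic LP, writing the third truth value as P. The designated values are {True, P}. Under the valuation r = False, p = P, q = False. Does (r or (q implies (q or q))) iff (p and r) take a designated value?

No

q or q = False or False = False
q implies (q or q) = False implies False = True
r or (q implies (q or q)) = False or True = True
p and r = P and False = False
(r or (q implies (q or q))) iff (p and r) = True iff False = False
False ∉ {True, P}.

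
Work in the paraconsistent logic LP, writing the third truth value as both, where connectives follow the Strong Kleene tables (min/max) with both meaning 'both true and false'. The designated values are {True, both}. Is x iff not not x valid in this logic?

Every assignment of x over {True, both, False} gives a value in {True, both}.
In particular, with x=both: x iff not not x = both.

Yes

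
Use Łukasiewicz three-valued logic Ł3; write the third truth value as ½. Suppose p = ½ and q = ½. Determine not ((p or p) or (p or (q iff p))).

0

p or p = ½ or ½ = ½
q iff p = ½ iff ½ = 1  [1 − |½−½|]
p or (q iff p) = ½ or 1 = 1
(p or p) or (p or (q iff p)) = ½ or 1 = 1
not ((p or p) or (p or (q iff p))) = not 1 = 0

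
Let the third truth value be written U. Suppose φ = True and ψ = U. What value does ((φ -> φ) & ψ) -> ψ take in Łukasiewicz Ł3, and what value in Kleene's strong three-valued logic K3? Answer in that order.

True; U

In Łukasiewicz Ł3: φ -> φ = True -> True = True
(φ -> φ) & ψ = True & U = U
((φ -> φ) & ψ) -> ψ = U -> U = True  [min(1, 1−½+½)]
In Kleene's strong three-valued logic K3: φ -> φ = True -> True = True
(φ -> φ) & ψ = True & U = U
((φ -> φ) & ψ) -> ψ = U -> U = U  [~U | U]
They differ because Łukasiewicz Ł3 and Kleene's strong three-valued logic K3 treat U differently under implication.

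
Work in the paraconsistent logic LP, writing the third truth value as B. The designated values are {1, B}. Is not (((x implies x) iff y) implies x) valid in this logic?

No

Countermodel: x=1, y=1 gives 0, which is not designated.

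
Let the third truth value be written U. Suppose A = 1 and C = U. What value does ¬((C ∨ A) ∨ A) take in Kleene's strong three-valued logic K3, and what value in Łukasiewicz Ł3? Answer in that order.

0; 0

In Kleene's strong three-valued logic K3: C ∨ A = U ∨ 1 = 1
(C ∨ A) ∨ A = 1 ∨ 1 = 1
¬((C ∨ A) ∨ A) = ¬1 = 0
In Łukasiewicz Ł3: C ∨ A = U ∨ 1 = 1
(C ∨ A) ∨ A = 1 ∨ 1 = 1
¬((C ∨ A) ∨ A) = ¬1 = 0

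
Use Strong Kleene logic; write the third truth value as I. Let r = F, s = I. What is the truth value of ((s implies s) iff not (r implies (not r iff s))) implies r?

s implies s = I implies I = I  [not I or I]
not r = not F = T
not r iff s = T iff I = I
r implies (not r iff s) = F implies I = T
not (r implies (not r iff s)) = not T = F
(s implies s) iff not (r implies (not r iff s)) = I iff F = I
((s implies s) iff not (r implies (not r iff s))) implies r = I implies F = I

I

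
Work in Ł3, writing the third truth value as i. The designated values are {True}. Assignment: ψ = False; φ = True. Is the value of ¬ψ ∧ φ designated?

¬ψ = ¬False = True
¬ψ ∧ φ = True ∧ True = True
True ∈ {True}.

Yes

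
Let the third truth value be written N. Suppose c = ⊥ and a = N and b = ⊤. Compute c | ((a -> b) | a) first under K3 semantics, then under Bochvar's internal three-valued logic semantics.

In K3: a -> b = N -> ⊤ = ⊤
(a -> b) | a = ⊤ | N = ⊤
c | ((a -> b) | a) = ⊥ | ⊤ = ⊤
In Bochvar's internal three-valued logic: a -> b = N -> ⊤ = N
(a -> b) | a = N | N = N
c | ((a -> b) | a) = ⊥ | N = N
They differ because K3 and Bochvar's internal three-valued logic treat N differently under the binary connectives.

⊤; N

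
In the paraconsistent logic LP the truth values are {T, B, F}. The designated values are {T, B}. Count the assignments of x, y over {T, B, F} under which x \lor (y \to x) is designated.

8

Of the 9 assignments, 8 give a value in {T, B}.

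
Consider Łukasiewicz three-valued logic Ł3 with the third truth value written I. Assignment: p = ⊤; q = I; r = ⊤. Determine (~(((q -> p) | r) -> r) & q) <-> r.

q -> p = I -> ⊤ = ⊤  [min(1, 1−½+1)]
(q -> p) | r = ⊤ | ⊤ = ⊤
((q -> p) | r) -> r = ⊤ -> ⊤ = ⊤
~(((q -> p) | r) -> r) = ~⊤ = ⊥
~(((q -> p) | r) -> r) & q = ⊥ & I = ⊥
(~(((q -> p) | r) -> r) & q) <-> r = ⊥ <-> ⊤ = ⊥

⊥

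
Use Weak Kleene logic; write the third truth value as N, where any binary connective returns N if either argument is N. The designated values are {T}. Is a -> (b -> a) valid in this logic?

Countermodel: a=T, b=N gives N, which is not designated.

No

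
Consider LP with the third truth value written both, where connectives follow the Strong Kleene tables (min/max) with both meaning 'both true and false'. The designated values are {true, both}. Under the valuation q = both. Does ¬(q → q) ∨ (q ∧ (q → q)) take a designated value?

Yes

q → q = both → both = both  [¬both ∨ both]
¬(q → q) = ¬both = both
q → q = both → both = both
q ∧ (q → q) = both ∧ both = both
¬(q → q) ∨ (q ∧ (q → q)) = both ∨ both = both
both ∈ {true, both}.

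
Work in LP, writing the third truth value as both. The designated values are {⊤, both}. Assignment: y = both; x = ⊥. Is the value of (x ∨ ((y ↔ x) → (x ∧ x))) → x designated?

Yes

y ↔ x = both ↔ ⊥ = both
x ∧ x = ⊥ ∧ ⊥ = ⊥
(y ↔ x) → (x ∧ x) = both → ⊥ = both  [¬both ∨ ⊥]
x ∨ ((y ↔ x) → (x ∧ x)) = ⊥ ∨ both = both
(x ∨ ((y ↔ x) → (x ∧ x))) → x = both → ⊥ = both
both ∈ {⊤, both}.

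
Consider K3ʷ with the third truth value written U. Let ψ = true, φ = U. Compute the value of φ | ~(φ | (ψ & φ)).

ψ & φ = true & U = U
φ | (ψ & φ) = U | U = U
~(φ | (ψ & φ)) = ~U = U
φ | ~(φ | (ψ & φ)) = U | U = U

U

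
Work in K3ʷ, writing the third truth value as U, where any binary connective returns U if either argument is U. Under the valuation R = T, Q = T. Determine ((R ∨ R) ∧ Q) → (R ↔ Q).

T

R ∨ R = T ∨ T = T
(R ∨ R) ∧ Q = T ∧ T = T
R ↔ Q = T ↔ T = T
((R ∨ R) ∧ Q) → (R ↔ Q) = T → T = T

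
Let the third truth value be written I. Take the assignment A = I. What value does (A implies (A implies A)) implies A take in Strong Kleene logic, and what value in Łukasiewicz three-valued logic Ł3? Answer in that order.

In Strong Kleene logic: A implies A = I implies I = I  [not I or I]
A implies (A implies A) = I implies I = I
(A implies (A implies A)) implies A = I implies I = I
In Łukasiewicz three-valued logic Ł3: A implies A = I implies I = 1  [min(1, 1−½+½)]
A implies (A implies A) = I implies 1 = 1
(A implies (A implies A)) implies A = 1 implies I = I

I; I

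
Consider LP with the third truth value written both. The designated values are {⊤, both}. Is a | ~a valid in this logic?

Every assignment of a over {⊤, both, ⊥} gives a value in {⊤, both}.
In particular, with a=both: a | ~a = both.

Yes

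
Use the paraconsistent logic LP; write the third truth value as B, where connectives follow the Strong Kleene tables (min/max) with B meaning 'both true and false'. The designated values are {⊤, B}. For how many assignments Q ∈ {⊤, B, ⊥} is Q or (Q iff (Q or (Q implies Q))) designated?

Q=⊤: ⊤ ✓
Q=B: B ✓
Q=⊥: ⊥ ·

2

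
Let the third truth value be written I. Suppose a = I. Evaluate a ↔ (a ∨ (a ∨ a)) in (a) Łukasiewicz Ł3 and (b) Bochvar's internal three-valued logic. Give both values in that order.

In Łukasiewicz Ł3: a ∨ a = I ∨ I = I
a ∨ (a ∨ a) = I ∨ I = I
a ↔ (a ∨ (a ∨ a)) = I ↔ I = T
In Bochvar's internal three-valued logic: a ∨ a = I ∨ I = I
a ∨ (a ∨ a) = I ∨ I = I
a ↔ (a ∨ (a ∨ a)) = I ↔ I = I
They differ because Łukasiewicz Ł3 and Bochvar's internal three-valued logic treat I differently under the binary connectives.

T; I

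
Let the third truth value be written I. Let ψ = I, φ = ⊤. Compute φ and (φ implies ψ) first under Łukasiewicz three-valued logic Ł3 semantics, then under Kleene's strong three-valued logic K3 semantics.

In Łukasiewicz three-valued logic Ł3: φ implies ψ = ⊤ implies I = I  [min(1, 1−1+½)]
φ and (φ implies ψ) = ⊤ and I = I
In Kleene's strong three-valued logic K3: φ implies ψ = ⊤ implies I = I  [not ⊤ or I]
φ and (φ implies ψ) = ⊤ and I = I

I; I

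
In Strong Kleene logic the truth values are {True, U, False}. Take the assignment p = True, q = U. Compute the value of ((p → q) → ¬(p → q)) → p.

True

p → q = True → U = U
p → q = True → U = U
¬(p → q) = ¬U = U
(p → q) → ¬(p → q) = U → U = U
((p → q) → ¬(p → q)) → p = U → True = True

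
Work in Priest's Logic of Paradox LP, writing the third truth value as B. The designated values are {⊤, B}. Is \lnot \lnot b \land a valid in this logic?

Countermodel: b=⊤, a=⊥ gives ⊥, which is not designated.

No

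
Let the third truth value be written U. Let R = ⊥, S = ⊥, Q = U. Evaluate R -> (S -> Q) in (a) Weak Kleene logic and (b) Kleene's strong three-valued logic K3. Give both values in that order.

U; ⊤

In Weak Kleene logic: S -> Q = ⊥ -> U = U  [any arg is the third value ⇒ result is the third value]
R -> (S -> Q) = ⊥ -> U = U
In Kleene's strong three-valued logic K3: S -> Q = ⊥ -> U = ⊤  [~⊥ | U]
R -> (S -> Q) = ⊥ -> ⊤ = ⊤
They differ because Weak Kleene logic and Kleene's strong three-valued logic K3 treat U differently under the binary connectives.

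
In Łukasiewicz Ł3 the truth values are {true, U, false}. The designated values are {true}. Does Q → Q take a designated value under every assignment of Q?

Every assignment of Q over {true, U, false} gives a value in {true}.
In particular, with Q=U: Q → Q = true.

Yes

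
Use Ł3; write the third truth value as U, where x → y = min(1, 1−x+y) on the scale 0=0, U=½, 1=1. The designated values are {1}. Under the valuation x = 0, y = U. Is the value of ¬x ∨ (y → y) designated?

¬x = ¬0 = 1
y → y = U → U = 1
¬x ∨ (y → y) = 1 ∨ 1 = 1
1 ∈ {1}.

Yes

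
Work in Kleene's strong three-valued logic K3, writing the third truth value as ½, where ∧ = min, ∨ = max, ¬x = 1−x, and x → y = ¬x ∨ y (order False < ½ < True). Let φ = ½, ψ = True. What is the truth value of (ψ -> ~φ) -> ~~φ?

~φ = ~½ = ½
ψ -> ~φ = True -> ½ = ½  [~True | ½]
~φ = ~½ = ½
~~φ = ~½ = ½
(ψ -> ~φ) -> ~~φ = ½ -> ½ = ½

½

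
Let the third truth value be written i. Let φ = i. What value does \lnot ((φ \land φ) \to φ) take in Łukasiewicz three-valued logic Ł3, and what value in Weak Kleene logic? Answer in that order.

false; i

In Łukasiewicz three-valued logic Ł3: φ \land φ = i \land i = i
(φ \land φ) \to φ = i \to i = true
\lnot ((φ \land φ) \to φ) = \lnot true = false
In Weak Kleene logic: φ \land φ = i \land i = i
(φ \land φ) \to φ = i \to i = i  [any arg is the third value ⇒ result is the third value]
\lnot ((φ \land φ) \to φ) = \lnot i = i
They differ because Łukasiewicz three-valued logic Ł3 and Weak Kleene logic treat i differently under the binary connectives.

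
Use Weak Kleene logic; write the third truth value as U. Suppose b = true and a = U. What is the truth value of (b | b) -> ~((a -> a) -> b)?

b | b = true | true = true
a -> a = U -> U = U  [any arg is the third value ⇒ result is the third value]
(a -> a) -> b = U -> true = U
~((a -> a) -> b) = ~U = U
(b | b) -> ~((a -> a) -> b) = true -> U = U

U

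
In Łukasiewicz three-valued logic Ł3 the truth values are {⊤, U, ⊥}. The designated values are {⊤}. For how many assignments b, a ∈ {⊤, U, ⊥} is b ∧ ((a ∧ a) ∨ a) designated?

Designated under: (b=⊤, a=⊤).

1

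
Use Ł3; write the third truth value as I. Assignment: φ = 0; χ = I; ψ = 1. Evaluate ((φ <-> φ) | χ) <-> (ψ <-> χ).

I

φ <-> φ = 0 <-> 0 = 1
(φ <-> φ) | χ = 1 | I = 1
ψ <-> χ = 1 <-> I = I
((φ <-> φ) | χ) <-> (ψ <-> χ) = 1 <-> I = I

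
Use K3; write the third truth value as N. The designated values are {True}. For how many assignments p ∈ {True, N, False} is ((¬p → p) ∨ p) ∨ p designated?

1

p=True: True ✓
p=N: N ·
p=False: False ·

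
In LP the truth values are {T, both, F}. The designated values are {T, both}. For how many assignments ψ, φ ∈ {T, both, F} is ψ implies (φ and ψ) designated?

Of the 9 assignments, 8 give a value in {T, both}.

8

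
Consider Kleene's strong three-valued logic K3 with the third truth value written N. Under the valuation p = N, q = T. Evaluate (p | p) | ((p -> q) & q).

p | p = N | N = N
p -> q = N -> T = T
(p -> q) & q = T & T = T
(p | p) | ((p -> q) & q) = N | T = T

T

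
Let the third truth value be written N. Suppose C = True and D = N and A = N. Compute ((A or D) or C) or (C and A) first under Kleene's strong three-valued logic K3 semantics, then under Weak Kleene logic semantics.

True; N

In Kleene's strong three-valued logic K3: A or D = N or N = N
(A or D) or C = N or True = True
C and A = True and N = N
((A or D) or C) or (C and A) = True or N = True
In Weak Kleene logic: A or D = N or N = N
(A or D) or C = N or True = N
C and A = True and N = N
((A or D) or C) or (C and A) = N or N = N
They differ because Kleene's strong three-valued logic K3 and Weak Kleene logic treat N differently under the binary connectives.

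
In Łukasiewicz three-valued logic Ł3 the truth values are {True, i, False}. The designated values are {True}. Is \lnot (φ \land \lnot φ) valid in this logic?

Countermodel: φ=i gives i, which is not designated.

No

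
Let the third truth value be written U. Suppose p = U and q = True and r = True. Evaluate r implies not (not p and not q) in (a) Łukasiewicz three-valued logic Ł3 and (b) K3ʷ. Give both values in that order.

True; U

In Łukasiewicz three-valued logic Ł3: not p = not U = U
not q = not True = False
not p and not q = U and False = False
not (not p and not q) = not False = True
r implies not (not p and not q) = True implies True = True
In K3ʷ: not p = not U = U
not q = not True = False
not p and not q = U and False = U
not (not p and not q) = not U = U
r implies not (not p and not q) = True implies U = U
They differ because Łukasiewicz three-valued logic Ł3 and K3ʷ treat U differently under the binary connectives.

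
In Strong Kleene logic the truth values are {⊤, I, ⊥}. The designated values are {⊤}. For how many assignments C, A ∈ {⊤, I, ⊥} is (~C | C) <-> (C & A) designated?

1

Designated under: (C=⊤, A=⊤).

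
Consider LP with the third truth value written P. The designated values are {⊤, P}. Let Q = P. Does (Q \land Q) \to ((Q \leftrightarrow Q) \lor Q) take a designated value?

Q \land Q = P \land P = P
Q \leftrightarrow Q = P \leftrightarrow P = P
(Q \leftrightarrow Q) \lor Q = P \lor P = P
(Q \land Q) \to ((Q \leftrightarrow Q) \lor Q) = P \to P = P  [\lnot P \lor P]
P ∈ {⊤, P}.

Yes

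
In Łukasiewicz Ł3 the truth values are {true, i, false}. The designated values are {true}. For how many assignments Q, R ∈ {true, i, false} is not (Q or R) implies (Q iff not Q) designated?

7

Of the 9 assignments, 7 give a value in {true}.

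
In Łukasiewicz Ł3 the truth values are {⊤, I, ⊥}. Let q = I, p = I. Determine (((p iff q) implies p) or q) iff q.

⊤

p iff q = I iff I = ⊤
(p iff q) implies p = ⊤ implies I = I
((p iff q) implies p) or q = I or I = I
(((p iff q) implies p) or q) iff q = I iff I = ⊤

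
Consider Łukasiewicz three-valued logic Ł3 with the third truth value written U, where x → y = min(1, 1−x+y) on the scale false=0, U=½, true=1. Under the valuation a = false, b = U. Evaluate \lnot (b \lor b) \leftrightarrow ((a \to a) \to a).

U

b \lor b = U \lor U = U
\lnot (b \lor b) = \lnot U = U
a \to a = false \to false = true
(a \to a) \to a = true \to false = false
\lnot (b \lor b) \leftrightarrow ((a \to a) \to a) = U \leftrightarrow false = U  [1 − |½−0|]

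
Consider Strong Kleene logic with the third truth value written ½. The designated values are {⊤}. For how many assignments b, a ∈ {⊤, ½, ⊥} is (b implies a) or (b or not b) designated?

Of the 9 assignments, 7 give a value in {⊤}.

7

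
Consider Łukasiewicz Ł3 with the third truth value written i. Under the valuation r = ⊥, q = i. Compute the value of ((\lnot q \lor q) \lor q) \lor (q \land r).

i

\lnot q = \lnot i = i
\lnot q \lor q = i \lor i = i
(\lnot q \lor q) \lor q = i \lor i = i
q \land r = i \land ⊥ = ⊥
((\lnot q \lor q) \lor q) \lor (q \land r) = i \lor ⊥ = i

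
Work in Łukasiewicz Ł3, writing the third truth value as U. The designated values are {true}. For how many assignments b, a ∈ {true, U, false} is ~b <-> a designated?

3

Designated under: (b=true, a=false); (b=U, a=U); (b=false, a=true).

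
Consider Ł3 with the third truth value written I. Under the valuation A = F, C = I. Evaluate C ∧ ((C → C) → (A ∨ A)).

C → C = I → I = T
A ∨ A = F ∨ F = F
(C → C) → (A ∨ A) = T → F = F
C ∧ ((C → C) → (A ∨ A)) = I ∧ F = F

F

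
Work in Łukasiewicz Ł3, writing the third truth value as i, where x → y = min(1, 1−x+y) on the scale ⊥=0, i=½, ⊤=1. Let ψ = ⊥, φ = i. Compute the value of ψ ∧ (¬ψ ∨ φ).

⊥

¬ψ = ¬⊥ = ⊤
¬ψ ∨ φ = ⊤ ∨ i = ⊤
ψ ∧ (¬ψ ∨ φ) = ⊥ ∧ ⊤ = ⊥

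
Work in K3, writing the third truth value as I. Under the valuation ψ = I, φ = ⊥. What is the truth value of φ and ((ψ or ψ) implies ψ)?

⊥

ψ or ψ = I or I = I
(ψ or ψ) implies ψ = I implies I = I
φ and ((ψ or ψ) implies ψ) = ⊥ and I = ⊥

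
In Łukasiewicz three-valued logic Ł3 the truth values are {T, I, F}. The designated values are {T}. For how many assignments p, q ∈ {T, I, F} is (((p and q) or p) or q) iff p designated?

Of the 9 assignments, 6 give a value in {T}.

6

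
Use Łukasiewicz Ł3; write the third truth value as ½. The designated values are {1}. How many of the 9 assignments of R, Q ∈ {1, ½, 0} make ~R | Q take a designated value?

5

Of the 9 assignments, 5 give a value in {1}.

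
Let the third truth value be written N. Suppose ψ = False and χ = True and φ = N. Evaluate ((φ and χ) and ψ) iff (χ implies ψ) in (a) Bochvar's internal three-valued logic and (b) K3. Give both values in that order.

N; True

In Bochvar's internal three-valued logic: φ and χ = N and True = N
(φ and χ) and ψ = N and False = N
χ implies ψ = True implies False = False
((φ and χ) and ψ) iff (χ implies ψ) = N iff False = N
In K3: φ and χ = N and True = N
(φ and χ) and ψ = N and False = False
χ implies ψ = True implies False = False
((φ and χ) and ψ) iff (χ implies ψ) = False iff False = True
They differ because Bochvar's internal three-valued logic and K3 treat N differently under the binary connectives.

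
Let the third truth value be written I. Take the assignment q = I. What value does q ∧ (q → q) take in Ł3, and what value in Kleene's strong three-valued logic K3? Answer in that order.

In Ł3: q → q = I → I = ⊤
q ∧ (q → q) = I ∧ ⊤ = I
In Kleene's strong three-valued logic K3: q → q = I → I = I  [¬I ∨ I]
q ∧ (q → q) = I ∧ I = I

I; I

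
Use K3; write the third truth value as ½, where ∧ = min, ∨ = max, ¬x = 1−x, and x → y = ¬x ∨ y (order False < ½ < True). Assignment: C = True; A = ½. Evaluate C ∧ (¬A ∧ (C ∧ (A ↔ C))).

¬A = ¬½ = ½
A ↔ C = ½ ↔ True = ½
C ∧ (A ↔ C) = True ∧ ½ = ½
¬A ∧ (C ∧ (A ↔ C)) = ½ ∧ ½ = ½
C ∧ (¬A ∧ (C ∧ (A ↔ C))) = True ∧ ½ = ½

½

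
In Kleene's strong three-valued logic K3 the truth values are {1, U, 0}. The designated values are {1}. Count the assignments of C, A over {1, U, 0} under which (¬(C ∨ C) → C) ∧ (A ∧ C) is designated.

Designated under: (C=1, A=1).

1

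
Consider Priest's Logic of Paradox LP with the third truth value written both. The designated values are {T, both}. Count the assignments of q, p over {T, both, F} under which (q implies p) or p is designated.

Of the 9 assignments, 8 give a value in {T, both}.

8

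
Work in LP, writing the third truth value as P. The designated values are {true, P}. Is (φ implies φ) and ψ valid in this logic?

Countermodel: φ=true, ψ=false gives false, which is not designated.

No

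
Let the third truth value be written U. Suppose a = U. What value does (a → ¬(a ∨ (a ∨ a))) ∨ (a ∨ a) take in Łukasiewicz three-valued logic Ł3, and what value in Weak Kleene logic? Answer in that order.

In Łukasiewicz three-valued logic Ł3: a ∨ a = U ∨ U = U
a ∨ (a ∨ a) = U ∨ U = U
¬(a ∨ (a ∨ a)) = ¬U = U
a → ¬(a ∨ (a ∨ a)) = U → U = True  [min(1, 1−½+½)]
a ∨ a = U ∨ U = U
(a → ¬(a ∨ (a ∨ a))) ∨ (a ∨ a) = True ∨ U = True
In Weak Kleene logic: a ∨ a = U ∨ U = U
a ∨ (a ∨ a) = U ∨ U = U
¬(a ∨ (a ∨ a)) = ¬U = U
a → ¬(a ∨ (a ∨ a)) = U → U = U  [any arg is the third value ⇒ result is the third value]
a ∨ a = U ∨ U = U
(a → ¬(a ∨ (a ∨ a))) ∨ (a ∨ a) = U ∨ U = U
They differ because Łukasiewicz three-valued logic Ł3 and Weak Kleene logic treat U differently under the binary connectives.

True; U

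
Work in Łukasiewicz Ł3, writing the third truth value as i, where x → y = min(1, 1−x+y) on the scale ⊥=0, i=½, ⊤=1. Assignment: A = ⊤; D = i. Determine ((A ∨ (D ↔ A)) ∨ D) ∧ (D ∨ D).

D ↔ A = i ↔ ⊤ = i  [1 − |½−1|]
A ∨ (D ↔ A) = ⊤ ∨ i = ⊤
(A ∨ (D ↔ A)) ∨ D = ⊤ ∨ i = ⊤
D ∨ D = i ∨ i = i
((A ∨ (D ↔ A)) ∨ D) ∧ (D ∨ D) = ⊤ ∧ i = i

i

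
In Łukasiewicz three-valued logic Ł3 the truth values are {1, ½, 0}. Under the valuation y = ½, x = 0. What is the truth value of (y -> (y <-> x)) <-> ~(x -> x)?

y <-> x = ½ <-> 0 = ½  [1 − |½−0|]
y -> (y <-> x) = ½ -> ½ = 1
x -> x = 0 -> 0 = 1
~(x -> x) = ~1 = 0
(y -> (y <-> x)) <-> ~(x -> x) = 1 <-> 0 = 0

0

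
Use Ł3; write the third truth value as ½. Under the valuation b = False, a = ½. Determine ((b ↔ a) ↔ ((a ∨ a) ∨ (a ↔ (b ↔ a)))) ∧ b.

b ↔ a = False ↔ ½ = ½
a ∨ a = ½ ∨ ½ = ½
b ↔ a = False ↔ ½ = ½
a ↔ (b ↔ a) = ½ ↔ ½ = True
(a ∨ a) ∨ (a ↔ (b ↔ a)) = ½ ∨ True = True
(b ↔ a) ↔ ((a ∨ a) ∨ (a ↔ (b ↔ a))) = ½ ↔ True = ½
((b ↔ a) ↔ ((a ∨ a) ∨ (a ↔ (b ↔ a)))) ∧ b = ½ ∧ False = False

False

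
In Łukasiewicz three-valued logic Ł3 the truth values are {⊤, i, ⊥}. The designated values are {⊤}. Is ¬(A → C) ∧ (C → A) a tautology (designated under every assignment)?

Countermodel: A=⊤, C=⊤ gives ⊥, which is not designated.

No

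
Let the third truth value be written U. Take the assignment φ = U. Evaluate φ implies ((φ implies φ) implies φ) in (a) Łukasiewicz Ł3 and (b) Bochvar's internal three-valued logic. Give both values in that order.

⊤; U

In Łukasiewicz Ł3: φ implies φ = U implies U = ⊤  [min(1, 1−½+½)]
(φ implies φ) implies φ = ⊤ implies U = U
φ implies ((φ implies φ) implies φ) = U implies U = ⊤
In Bochvar's internal three-valued logic: φ implies φ = U implies U = U
(φ implies φ) implies φ = U implies U = U
φ implies ((φ implies φ) implies φ) = U implies U = U
They differ because Łukasiewicz Ł3 and Bochvar's internal three-valued logic treat U differently under the binary connectives.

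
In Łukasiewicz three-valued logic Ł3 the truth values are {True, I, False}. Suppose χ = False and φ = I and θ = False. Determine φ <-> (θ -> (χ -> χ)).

I

χ -> χ = False -> False = True
θ -> (χ -> χ) = False -> True = True
φ <-> (θ -> (χ -> χ)) = I <-> True = I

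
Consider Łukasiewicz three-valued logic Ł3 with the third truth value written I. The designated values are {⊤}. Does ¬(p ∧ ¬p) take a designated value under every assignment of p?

No

Countermodel: p=I gives I, which is not designated.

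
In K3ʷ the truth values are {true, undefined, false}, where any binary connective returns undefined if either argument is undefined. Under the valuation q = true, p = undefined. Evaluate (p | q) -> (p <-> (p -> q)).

p | q = undefined | true = undefined
p -> q = undefined -> true = undefined  [any arg is the third value ⇒ result is the third value]
p <-> (p -> q) = undefined <-> undefined = undefined
(p | q) -> (p <-> (p -> q)) = undefined -> undefined = undefined

undefined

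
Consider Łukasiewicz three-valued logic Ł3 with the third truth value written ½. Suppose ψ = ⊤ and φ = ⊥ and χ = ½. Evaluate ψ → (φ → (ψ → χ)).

ψ → χ = ⊤ → ½ = ½  [min(1, 1−1+½)]
φ → (ψ → χ) = ⊥ → ½ = ⊤
ψ → (φ → (ψ → χ)) = ⊤ → ⊤ = ⊤

⊤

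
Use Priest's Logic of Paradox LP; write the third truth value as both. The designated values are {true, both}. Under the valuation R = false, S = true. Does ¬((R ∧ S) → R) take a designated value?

No

R ∧ S = false ∧ true = false
(R ∧ S) → R = false → false = true
¬((R ∧ S) → R) = ¬true = false
false ∉ {true, both}.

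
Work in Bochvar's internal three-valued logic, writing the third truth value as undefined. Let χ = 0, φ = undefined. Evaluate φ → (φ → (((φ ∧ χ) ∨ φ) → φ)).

φ ∧ χ = undefined ∧ 0 = undefined
(φ ∧ χ) ∨ φ = undefined ∨ undefined = undefined
((φ ∧ χ) ∨ φ) → φ = undefined → undefined = undefined
φ → (((φ ∧ χ) ∨ φ) → φ) = undefined → undefined = undefined
φ → (φ → (((φ ∧ χ) ∨ φ) → φ)) = undefined → undefined = undefined

undefined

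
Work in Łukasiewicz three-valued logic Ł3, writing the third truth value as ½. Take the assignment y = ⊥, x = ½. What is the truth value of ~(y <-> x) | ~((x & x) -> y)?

½

y <-> x = ⊥ <-> ½ = ½
~(y <-> x) = ~½ = ½
x & x = ½ & ½ = ½
(x & x) -> y = ½ -> ⊥ = ½
~((x & x) -> y) = ~½ = ½
~(y <-> x) | ~((x & x) -> y) = ½ | ½ = ½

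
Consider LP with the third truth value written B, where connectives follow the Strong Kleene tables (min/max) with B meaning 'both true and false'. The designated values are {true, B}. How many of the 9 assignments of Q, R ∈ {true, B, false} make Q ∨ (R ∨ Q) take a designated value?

Of the 9 assignments, 8 give a value in {true, B}.

8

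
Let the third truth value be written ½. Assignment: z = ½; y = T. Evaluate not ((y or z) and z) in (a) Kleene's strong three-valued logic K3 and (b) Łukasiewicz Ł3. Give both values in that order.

½; ½

In Kleene's strong three-valued logic K3: y or z = T or ½ = T
(y or z) and z = T and ½ = ½
not ((y or z) and z) = not ½ = ½
In Łukasiewicz Ł3: y or z = T or ½ = T
(y or z) and z = T and ½ = ½
not ((y or z) and z) = not ½ = ½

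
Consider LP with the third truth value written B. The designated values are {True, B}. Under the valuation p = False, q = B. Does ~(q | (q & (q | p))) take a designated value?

q | p = B | False = B
q & (q | p) = B & B = B
q | (q & (q | p)) = B | B = B
~(q | (q & (q | p))) = ~B = B
B ∈ {True, B}.

Yes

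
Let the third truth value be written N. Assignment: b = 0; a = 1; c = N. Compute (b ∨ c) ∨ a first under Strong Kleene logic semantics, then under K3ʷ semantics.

In Strong Kleene logic: b ∨ c = 0 ∨ N = N
(b ∨ c) ∨ a = N ∨ 1 = 1
In K3ʷ: b ∨ c = 0 ∨ N = N
(b ∨ c) ∨ a = N ∨ 1 = N
They differ because Strong Kleene logic and K3ʷ treat N differently under the binary connectives.

1; N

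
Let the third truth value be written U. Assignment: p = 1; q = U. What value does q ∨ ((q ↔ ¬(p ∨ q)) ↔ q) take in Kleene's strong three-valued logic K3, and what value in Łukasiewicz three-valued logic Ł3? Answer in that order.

In Kleene's strong three-valued logic K3: p ∨ q = 1 ∨ U = 1
¬(p ∨ q) = ¬1 = 0
q ↔ ¬(p ∨ q) = U ↔ 0 = U
(q ↔ ¬(p ∨ q)) ↔ q = U ↔ U = U
q ∨ ((q ↔ ¬(p ∨ q)) ↔ q) = U ∨ U = U
In Łukasiewicz three-valued logic Ł3: p ∨ q = 1 ∨ U = 1
¬(p ∨ q) = ¬1 = 0
q ↔ ¬(p ∨ q) = U ↔ 0 = U  [1 − |½−0|]
(q ↔ ¬(p ∨ q)) ↔ q = U ↔ U = 1
q ∨ ((q ↔ ¬(p ∨ q)) ↔ q) = U ∨ 1 = 1
They differ because Kleene's strong three-valued logic K3 and Łukasiewicz three-valued logic Ł3 treat U differently under implication.

U; 1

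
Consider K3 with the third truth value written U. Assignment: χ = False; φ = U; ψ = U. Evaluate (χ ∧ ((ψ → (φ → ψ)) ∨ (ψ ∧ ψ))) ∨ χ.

False

φ → ψ = U → U = U
ψ → (φ → ψ) = U → U = U
ψ ∧ ψ = U ∧ U = U
(ψ → (φ → ψ)) ∨ (ψ ∧ ψ) = U ∨ U = U
χ ∧ ((ψ → (φ → ψ)) ∨ (ψ ∧ ψ)) = False ∧ U = False
(χ ∧ ((ψ → (φ → ψ)) ∨ (ψ ∧ ψ))) ∨ χ = False ∨ False = False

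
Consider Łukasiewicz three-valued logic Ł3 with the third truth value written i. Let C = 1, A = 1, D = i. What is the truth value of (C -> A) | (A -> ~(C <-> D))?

1

C -> A = 1 -> 1 = 1
C <-> D = 1 <-> i = i  [1 − |1−½|]
~(C <-> D) = ~i = i
A -> ~(C <-> D) = 1 -> i = i
(C -> A) | (A -> ~(C <-> D)) = 1 | i = 1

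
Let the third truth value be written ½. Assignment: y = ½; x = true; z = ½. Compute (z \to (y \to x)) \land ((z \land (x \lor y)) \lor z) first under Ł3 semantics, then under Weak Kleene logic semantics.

In Ł3: y \to x = ½ \to true = true  [min(1, 1−½+1)]
z \to (y \to x) = ½ \to true = true
x \lor y = true \lor ½ = true
z \land (x \lor y) = ½ \land true = ½
(z \land (x \lor y)) \lor z = ½ \lor ½ = ½
(z \to (y \to x)) \land ((z \land (x \lor y)) \lor z) = true \land ½ = ½
In Weak Kleene logic: y \to x = ½ \to true = ½  [any arg is the third value ⇒ result is the third value]
z \to (y \to x) = ½ \to ½ = ½
x \lor y = true \lor ½ = ½
z \land (x \lor y) = ½ \land ½ = ½
(z \land (x \lor y)) \lor z = ½ \lor ½ = ½
(z \to (y \to x)) \land ((z \land (x \lor y)) \lor z) = ½ \land ½ = ½

½; ½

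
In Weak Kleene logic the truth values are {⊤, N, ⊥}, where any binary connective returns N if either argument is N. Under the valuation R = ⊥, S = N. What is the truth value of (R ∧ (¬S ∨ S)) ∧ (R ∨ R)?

¬S = ¬N = N
¬S ∨ S = N ∨ N = N
R ∧ (¬S ∨ S) = ⊥ ∧ N = N
R ∨ R = ⊥ ∨ ⊥ = ⊥
(R ∧ (¬S ∨ S)) ∧ (R ∨ R) = N ∧ ⊥ = N

N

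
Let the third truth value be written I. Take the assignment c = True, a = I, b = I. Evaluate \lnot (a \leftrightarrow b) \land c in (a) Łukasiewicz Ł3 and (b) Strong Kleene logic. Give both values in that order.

In Łukasiewicz Ł3: a \leftrightarrow b = I \leftrightarrow I = True  [1 − |½−½|]
\lnot (a \leftrightarrow b) = \lnot True = False
\lnot (a \leftrightarrow b) \land c = False \land True = False
In Strong Kleene logic: a \leftrightarrow b = I \leftrightarrow I = I
\lnot (a \leftrightarrow b) = \lnot I = I
\lnot (a \leftrightarrow b) \land c = I \land True = I
They differ because Łukasiewicz Ł3 and Strong Kleene logic treat I differently under implication.

False; I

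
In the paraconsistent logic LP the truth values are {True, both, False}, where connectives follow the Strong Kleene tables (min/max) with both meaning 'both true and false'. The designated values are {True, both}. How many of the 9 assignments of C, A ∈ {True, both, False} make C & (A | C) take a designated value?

6

Of the 9 assignments, 6 give a value in {True, both}.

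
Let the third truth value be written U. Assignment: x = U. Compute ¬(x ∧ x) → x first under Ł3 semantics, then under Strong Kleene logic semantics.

In Ł3: x ∧ x = U ∧ U = U
¬(x ∧ x) = ¬U = U
¬(x ∧ x) → x = U → U = true
In Strong Kleene logic: x ∧ x = U ∧ U = U
¬(x ∧ x) = ¬U = U
¬(x ∧ x) → x = U → U = U  [¬U ∨ U]
They differ because Ł3 and Strong Kleene logic treat U differently under implication.

true; U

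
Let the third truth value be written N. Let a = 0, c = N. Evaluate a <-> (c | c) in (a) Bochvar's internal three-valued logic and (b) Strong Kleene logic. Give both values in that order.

In Bochvar's internal three-valued logic: c | c = N | N = N
a <-> (c | c) = 0 <-> N = N
In Strong Kleene logic: c | c = N | N = N
a <-> (c | c) = 0 <-> N = N

N; N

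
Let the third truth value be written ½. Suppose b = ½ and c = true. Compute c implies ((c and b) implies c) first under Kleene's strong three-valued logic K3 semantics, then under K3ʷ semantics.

In Kleene's strong three-valued logic K3: c and b = true and ½ = ½
(c and b) implies c = ½ implies true = true  [not ½ or true]
c implies ((c and b) implies c) = true implies true = true
In K3ʷ: c and b = true and ½ = ½
(c and b) implies c = ½ implies true = ½  [any arg is the third value ⇒ result is the third value]
c implies ((c and b) implies c) = true implies ½ = ½
They differ because Kleene's strong three-valued logic K3 and K3ʷ treat ½ differently under the binary connectives.

true; ½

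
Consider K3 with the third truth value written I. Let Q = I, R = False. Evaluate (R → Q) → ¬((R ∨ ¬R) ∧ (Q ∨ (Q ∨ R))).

I

R → Q = False → I = True
¬R = ¬False = True
R ∨ ¬R = False ∨ True = True
Q ∨ R = I ∨ False = I
Q ∨ (Q ∨ R) = I ∨ I = I
(R ∨ ¬R) ∧ (Q ∨ (Q ∨ R)) = True ∧ I = I
¬((R ∨ ¬R) ∧ (Q ∨ (Q ∨ R))) = ¬I = I
(R → Q) → ¬((R ∨ ¬R) ∧ (Q ∨ (Q ∨ R))) = True → I = I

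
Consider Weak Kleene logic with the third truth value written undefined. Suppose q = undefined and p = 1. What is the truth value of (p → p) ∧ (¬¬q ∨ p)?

p → p = 1 → 1 = 1
¬q = ¬undefined = undefined
¬¬q = ¬undefined = undefined
¬¬q ∨ p = undefined ∨ 1 = undefined
(p → p) ∧ (¬¬q ∨ p) = 1 ∧ undefined = undefined

undefined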